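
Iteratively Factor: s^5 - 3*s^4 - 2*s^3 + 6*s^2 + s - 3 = (s - 1)*(s^4 - 2*s^3 - 4*s^2 + 2*s + 3) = (s - 1)*(s + 1)*(s^3 - 3*s^2 - s + 3) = (s - 1)*(s + 1)^2*(s^2 - 4*s + 3) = (s - 1)^2*(s + 1)^2*(s - 3)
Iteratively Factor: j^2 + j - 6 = (j - 2)*(j + 3)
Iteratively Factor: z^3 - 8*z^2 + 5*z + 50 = (z - 5)*(z^2 - 3*z - 10) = (z - 5)*(z + 2)*(z - 5)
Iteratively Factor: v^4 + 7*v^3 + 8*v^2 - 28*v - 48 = (v + 4)*(v^3 + 3*v^2 - 4*v - 12) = (v - 2)*(v + 4)*(v^2 + 5*v + 6) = (v - 2)*(v + 2)*(v + 4)*(v + 3)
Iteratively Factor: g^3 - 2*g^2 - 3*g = (g - 3)*(g^2 + g) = (g - 3)*(g + 1)*(g)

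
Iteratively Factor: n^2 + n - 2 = (n - 1)*(n + 2)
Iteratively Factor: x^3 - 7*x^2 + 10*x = (x - 2)*(x^2 - 5*x) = x*(x - 2)*(x - 5)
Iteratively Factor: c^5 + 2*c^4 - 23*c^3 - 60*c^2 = (c)*(c^4 + 2*c^3 - 23*c^2 - 60*c) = c*(c + 4)*(c^3 - 2*c^2 - 15*c) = c*(c + 3)*(c + 4)*(c^2 - 5*c) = c*(c - 5)*(c + 3)*(c + 4)*(c)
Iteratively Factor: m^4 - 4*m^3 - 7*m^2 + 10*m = (m)*(m^3 - 4*m^2 - 7*m + 10) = m*(m - 5)*(m^2 + m - 2) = m*(m - 5)*(m + 2)*(m - 1)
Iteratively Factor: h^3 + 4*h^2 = (h)*(h^2 + 4*h) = h^2*(h + 4)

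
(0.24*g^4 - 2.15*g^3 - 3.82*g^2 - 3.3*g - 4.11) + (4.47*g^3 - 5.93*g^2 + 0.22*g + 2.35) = 0.24*g^4 + 2.32*g^3 - 9.75*g^2 - 3.08*g - 1.76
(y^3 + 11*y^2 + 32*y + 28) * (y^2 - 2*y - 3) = y^5 + 9*y^4 + 7*y^3 - 69*y^2 - 152*y - 84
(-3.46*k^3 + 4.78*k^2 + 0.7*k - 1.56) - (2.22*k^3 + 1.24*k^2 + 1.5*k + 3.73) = -5.68*k^3 + 3.54*k^2 - 0.8*k - 5.29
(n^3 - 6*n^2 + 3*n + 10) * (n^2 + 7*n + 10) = n^5 + n^4 - 29*n^3 - 29*n^2 + 100*n + 100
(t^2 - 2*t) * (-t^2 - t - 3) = -t^4 + t^3 - t^2 + 6*t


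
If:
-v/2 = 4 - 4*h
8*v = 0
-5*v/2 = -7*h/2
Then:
No Solution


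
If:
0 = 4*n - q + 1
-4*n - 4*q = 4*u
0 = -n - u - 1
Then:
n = 0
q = 1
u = -1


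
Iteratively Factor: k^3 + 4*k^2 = (k + 4)*(k^2) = k*(k + 4)*(k)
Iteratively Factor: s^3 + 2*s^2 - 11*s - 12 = (s - 3)*(s^2 + 5*s + 4) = (s - 3)*(s + 4)*(s + 1)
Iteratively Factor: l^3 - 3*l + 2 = (l - 1)*(l^2 + l - 2) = (l - 1)^2*(l + 2)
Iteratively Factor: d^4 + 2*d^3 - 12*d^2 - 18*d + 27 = (d + 3)*(d^3 - d^2 - 9*d + 9) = (d + 3)^2*(d^2 - 4*d + 3) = (d - 1)*(d + 3)^2*(d - 3)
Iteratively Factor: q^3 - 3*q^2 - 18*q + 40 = (q - 5)*(q^2 + 2*q - 8) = (q - 5)*(q - 2)*(q + 4)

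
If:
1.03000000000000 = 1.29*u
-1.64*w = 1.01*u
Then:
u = 0.80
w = -0.49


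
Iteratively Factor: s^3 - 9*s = (s + 3)*(s^2 - 3*s) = s*(s + 3)*(s - 3)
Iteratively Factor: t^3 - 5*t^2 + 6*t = (t - 2)*(t^2 - 3*t) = t*(t - 2)*(t - 3)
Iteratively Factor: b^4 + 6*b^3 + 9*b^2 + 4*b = (b + 1)*(b^3 + 5*b^2 + 4*b) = (b + 1)*(b + 4)*(b^2 + b) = (b + 1)^2*(b + 4)*(b)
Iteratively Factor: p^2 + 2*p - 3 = (p - 1)*(p + 3)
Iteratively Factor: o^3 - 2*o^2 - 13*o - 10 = (o + 1)*(o^2 - 3*o - 10) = (o - 5)*(o + 1)*(o + 2)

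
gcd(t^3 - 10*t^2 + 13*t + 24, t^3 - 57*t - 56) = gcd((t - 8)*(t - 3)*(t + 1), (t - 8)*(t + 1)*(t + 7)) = t^2 - 7*t - 8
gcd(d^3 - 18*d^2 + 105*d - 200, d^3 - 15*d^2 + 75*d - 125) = d^2 - 10*d + 25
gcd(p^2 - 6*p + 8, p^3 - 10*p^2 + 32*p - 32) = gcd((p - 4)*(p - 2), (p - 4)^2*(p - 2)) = p^2 - 6*p + 8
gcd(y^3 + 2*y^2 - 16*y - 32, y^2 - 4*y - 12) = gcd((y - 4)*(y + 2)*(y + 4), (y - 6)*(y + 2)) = y + 2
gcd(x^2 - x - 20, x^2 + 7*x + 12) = x + 4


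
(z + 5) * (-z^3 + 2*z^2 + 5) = -z^4 - 3*z^3 + 10*z^2 + 5*z + 25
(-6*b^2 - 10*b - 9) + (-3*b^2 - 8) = -9*b^2 - 10*b - 17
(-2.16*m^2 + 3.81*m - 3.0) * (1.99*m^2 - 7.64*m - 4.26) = -4.2984*m^4 + 24.0843*m^3 - 25.8768*m^2 + 6.6894*m + 12.78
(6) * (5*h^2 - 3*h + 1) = 30*h^2 - 18*h + 6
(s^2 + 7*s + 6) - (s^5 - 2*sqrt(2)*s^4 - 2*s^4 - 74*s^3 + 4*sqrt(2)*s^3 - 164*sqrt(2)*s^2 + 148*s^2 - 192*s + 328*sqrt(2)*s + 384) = -s^5 + 2*s^4 + 2*sqrt(2)*s^4 - 4*sqrt(2)*s^3 + 74*s^3 - 147*s^2 + 164*sqrt(2)*s^2 - 328*sqrt(2)*s + 199*s - 378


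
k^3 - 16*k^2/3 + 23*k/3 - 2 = (k - 3)*(k - 2)*(k - 1/3)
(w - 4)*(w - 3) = w^2 - 7*w + 12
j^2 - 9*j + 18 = (j - 6)*(j - 3)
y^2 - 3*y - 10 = (y - 5)*(y + 2)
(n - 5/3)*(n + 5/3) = n^2 - 25/9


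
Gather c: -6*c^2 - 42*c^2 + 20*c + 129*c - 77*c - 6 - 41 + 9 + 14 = -48*c^2 + 72*c - 24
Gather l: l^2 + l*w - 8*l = l^2 + l*(w - 8)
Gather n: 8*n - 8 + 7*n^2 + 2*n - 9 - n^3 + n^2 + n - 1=-n^3 + 8*n^2 + 11*n - 18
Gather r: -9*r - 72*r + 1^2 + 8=9 - 81*r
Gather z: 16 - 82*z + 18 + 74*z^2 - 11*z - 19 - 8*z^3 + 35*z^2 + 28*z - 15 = -8*z^3 + 109*z^2 - 65*z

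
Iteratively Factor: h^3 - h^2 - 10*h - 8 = (h - 4)*(h^2 + 3*h + 2) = (h - 4)*(h + 2)*(h + 1)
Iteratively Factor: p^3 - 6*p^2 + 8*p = (p - 4)*(p^2 - 2*p) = (p - 4)*(p - 2)*(p)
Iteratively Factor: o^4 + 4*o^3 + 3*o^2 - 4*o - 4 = (o - 1)*(o^3 + 5*o^2 + 8*o + 4) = (o - 1)*(o + 1)*(o^2 + 4*o + 4) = (o - 1)*(o + 1)*(o + 2)*(o + 2)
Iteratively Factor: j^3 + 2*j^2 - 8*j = (j)*(j^2 + 2*j - 8) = j*(j - 2)*(j + 4)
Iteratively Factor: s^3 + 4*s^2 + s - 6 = (s - 1)*(s^2 + 5*s + 6) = (s - 1)*(s + 3)*(s + 2)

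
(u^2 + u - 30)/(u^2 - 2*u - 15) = (u + 6)/(u + 3)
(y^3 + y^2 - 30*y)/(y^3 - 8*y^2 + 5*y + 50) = y*(y + 6)/(y^2 - 3*y - 10)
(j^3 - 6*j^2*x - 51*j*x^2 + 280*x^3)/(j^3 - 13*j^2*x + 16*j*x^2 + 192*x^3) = (-j^2 - 2*j*x + 35*x^2)/(-j^2 + 5*j*x + 24*x^2)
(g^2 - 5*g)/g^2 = (g - 5)/g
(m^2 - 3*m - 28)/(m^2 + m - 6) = (m^2 - 3*m - 28)/(m^2 + m - 6)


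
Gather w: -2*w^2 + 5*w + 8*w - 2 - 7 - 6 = -2*w^2 + 13*w - 15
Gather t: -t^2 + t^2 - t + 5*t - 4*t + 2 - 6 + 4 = 0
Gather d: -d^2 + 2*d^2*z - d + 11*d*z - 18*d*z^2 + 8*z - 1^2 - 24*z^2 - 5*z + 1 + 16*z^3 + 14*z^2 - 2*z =d^2*(2*z - 1) + d*(-18*z^2 + 11*z - 1) + 16*z^3 - 10*z^2 + z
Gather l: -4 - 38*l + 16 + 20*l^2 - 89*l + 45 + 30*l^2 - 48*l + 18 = 50*l^2 - 175*l + 75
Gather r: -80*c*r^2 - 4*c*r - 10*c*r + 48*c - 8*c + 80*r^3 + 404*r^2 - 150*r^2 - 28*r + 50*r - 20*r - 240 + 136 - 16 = 40*c + 80*r^3 + r^2*(254 - 80*c) + r*(2 - 14*c) - 120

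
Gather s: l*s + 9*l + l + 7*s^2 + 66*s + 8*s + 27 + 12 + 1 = 10*l + 7*s^2 + s*(l + 74) + 40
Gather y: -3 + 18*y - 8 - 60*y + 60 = 49 - 42*y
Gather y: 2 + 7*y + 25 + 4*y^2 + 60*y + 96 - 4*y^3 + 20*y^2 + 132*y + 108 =-4*y^3 + 24*y^2 + 199*y + 231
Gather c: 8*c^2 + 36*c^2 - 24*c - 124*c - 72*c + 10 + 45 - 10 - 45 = 44*c^2 - 220*c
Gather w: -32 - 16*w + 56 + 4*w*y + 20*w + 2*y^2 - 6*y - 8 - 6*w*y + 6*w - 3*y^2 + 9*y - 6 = w*(10 - 2*y) - y^2 + 3*y + 10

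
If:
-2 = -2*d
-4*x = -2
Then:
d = 1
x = 1/2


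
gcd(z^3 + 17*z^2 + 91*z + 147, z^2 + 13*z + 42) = z + 7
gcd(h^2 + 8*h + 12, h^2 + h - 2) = h + 2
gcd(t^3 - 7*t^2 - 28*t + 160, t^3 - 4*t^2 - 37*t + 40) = t^2 - 3*t - 40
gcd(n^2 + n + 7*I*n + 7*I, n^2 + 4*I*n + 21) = n + 7*I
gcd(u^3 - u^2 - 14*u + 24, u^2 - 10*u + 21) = u - 3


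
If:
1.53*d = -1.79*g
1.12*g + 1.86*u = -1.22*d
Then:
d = -7.08081667375585*u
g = 6.05231816248405*u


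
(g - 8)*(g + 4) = g^2 - 4*g - 32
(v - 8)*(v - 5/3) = v^2 - 29*v/3 + 40/3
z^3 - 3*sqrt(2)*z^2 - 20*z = z*(z - 5*sqrt(2))*(z + 2*sqrt(2))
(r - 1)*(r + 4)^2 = r^3 + 7*r^2 + 8*r - 16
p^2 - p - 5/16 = (p - 5/4)*(p + 1/4)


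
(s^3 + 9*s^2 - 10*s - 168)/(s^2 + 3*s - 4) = (s^3 + 9*s^2 - 10*s - 168)/(s^2 + 3*s - 4)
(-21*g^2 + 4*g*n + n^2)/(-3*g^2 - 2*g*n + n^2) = (7*g + n)/(g + n)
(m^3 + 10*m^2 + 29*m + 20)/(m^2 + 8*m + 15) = (m^2 + 5*m + 4)/(m + 3)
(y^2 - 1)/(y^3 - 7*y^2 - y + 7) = 1/(y - 7)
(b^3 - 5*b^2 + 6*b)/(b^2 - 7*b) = (b^2 - 5*b + 6)/(b - 7)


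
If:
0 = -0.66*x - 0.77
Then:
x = -1.17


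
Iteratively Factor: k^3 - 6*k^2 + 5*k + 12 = (k + 1)*(k^2 - 7*k + 12) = (k - 3)*(k + 1)*(k - 4)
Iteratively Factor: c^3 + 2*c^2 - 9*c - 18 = (c + 3)*(c^2 - c - 6) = (c - 3)*(c + 3)*(c + 2)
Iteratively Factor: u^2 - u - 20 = (u - 5)*(u + 4)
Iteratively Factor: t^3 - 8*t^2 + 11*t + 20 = (t + 1)*(t^2 - 9*t + 20) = (t - 5)*(t + 1)*(t - 4)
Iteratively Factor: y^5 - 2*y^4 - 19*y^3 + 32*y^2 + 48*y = (y - 3)*(y^4 + y^3 - 16*y^2 - 16*y) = (y - 3)*(y + 4)*(y^3 - 3*y^2 - 4*y) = (y - 4)*(y - 3)*(y + 4)*(y^2 + y) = (y - 4)*(y - 3)*(y + 1)*(y + 4)*(y)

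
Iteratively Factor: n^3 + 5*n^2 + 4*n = (n)*(n^2 + 5*n + 4) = n*(n + 4)*(n + 1)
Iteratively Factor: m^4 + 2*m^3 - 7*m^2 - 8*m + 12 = (m + 3)*(m^3 - m^2 - 4*m + 4) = (m - 2)*(m + 3)*(m^2 + m - 2) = (m - 2)*(m + 2)*(m + 3)*(m - 1)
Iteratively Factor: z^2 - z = (z - 1)*(z)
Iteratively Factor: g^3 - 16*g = (g + 4)*(g^2 - 4*g) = (g - 4)*(g + 4)*(g)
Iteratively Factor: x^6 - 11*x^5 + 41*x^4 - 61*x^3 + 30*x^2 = (x - 2)*(x^5 - 9*x^4 + 23*x^3 - 15*x^2) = (x - 3)*(x - 2)*(x^4 - 6*x^3 + 5*x^2) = (x - 3)*(x - 2)*(x - 1)*(x^3 - 5*x^2) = (x - 5)*(x - 3)*(x - 2)*(x - 1)*(x^2) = x*(x - 5)*(x - 3)*(x - 2)*(x - 1)*(x)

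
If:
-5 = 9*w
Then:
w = -5/9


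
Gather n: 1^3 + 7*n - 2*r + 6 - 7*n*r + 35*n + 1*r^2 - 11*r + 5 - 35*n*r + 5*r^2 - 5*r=n*(42 - 42*r) + 6*r^2 - 18*r + 12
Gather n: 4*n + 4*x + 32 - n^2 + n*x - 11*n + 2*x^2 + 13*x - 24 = -n^2 + n*(x - 7) + 2*x^2 + 17*x + 8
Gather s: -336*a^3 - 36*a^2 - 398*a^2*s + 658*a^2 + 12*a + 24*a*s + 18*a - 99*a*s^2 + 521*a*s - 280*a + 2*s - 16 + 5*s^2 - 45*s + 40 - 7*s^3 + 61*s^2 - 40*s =-336*a^3 + 622*a^2 - 250*a - 7*s^3 + s^2*(66 - 99*a) + s*(-398*a^2 + 545*a - 83) + 24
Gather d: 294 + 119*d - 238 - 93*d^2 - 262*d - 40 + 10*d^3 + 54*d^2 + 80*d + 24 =10*d^3 - 39*d^2 - 63*d + 40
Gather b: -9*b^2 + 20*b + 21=-9*b^2 + 20*b + 21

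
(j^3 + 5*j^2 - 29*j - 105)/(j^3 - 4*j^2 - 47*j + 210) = (j + 3)/(j - 6)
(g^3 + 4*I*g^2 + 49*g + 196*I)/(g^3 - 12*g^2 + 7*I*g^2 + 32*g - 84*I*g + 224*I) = (g^2 - 3*I*g + 28)/(g^2 - 12*g + 32)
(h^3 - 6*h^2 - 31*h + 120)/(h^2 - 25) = (h^2 - 11*h + 24)/(h - 5)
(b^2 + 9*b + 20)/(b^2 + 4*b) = (b + 5)/b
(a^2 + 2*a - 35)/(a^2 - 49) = (a - 5)/(a - 7)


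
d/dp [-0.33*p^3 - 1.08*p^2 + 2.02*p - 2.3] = -0.99*p^2 - 2.16*p + 2.02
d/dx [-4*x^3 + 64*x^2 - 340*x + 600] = -12*x^2 + 128*x - 340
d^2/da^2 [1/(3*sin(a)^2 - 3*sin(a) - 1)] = 3*(12*sin(a)^4 - 9*sin(a)^3 - 11*sin(a)^2 + 17*sin(a) - 8)/(-3*sin(a)^2 + 3*sin(a) + 1)^3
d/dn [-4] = 0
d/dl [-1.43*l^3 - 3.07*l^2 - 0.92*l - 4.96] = -4.29*l^2 - 6.14*l - 0.92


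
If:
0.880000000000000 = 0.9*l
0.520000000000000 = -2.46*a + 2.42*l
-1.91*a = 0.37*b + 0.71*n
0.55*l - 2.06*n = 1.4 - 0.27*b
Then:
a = 0.75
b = -2.45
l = 0.98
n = -0.74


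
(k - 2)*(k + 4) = k^2 + 2*k - 8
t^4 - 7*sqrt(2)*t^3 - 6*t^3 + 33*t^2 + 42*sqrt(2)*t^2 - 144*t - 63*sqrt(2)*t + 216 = (t - 3)^2*(t - 4*sqrt(2))*(t - 3*sqrt(2))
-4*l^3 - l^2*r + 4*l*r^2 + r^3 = (-l + r)*(l + r)*(4*l + r)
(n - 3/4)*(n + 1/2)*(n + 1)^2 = n^4 + 7*n^3/4 + n^2/8 - n - 3/8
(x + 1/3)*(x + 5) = x^2 + 16*x/3 + 5/3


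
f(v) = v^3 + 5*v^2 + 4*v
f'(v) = 3*v^2 + 10*v + 4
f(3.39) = 109.98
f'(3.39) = 72.38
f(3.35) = 107.11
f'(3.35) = 71.17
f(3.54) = 121.18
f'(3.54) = 76.99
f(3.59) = 125.07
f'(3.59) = 78.56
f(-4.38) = -5.63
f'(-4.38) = 17.75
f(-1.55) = 2.09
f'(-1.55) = -4.29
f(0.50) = 3.38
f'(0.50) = 9.75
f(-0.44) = -0.88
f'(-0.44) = 0.18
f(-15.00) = -2310.00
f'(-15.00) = 529.00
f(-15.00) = -2310.00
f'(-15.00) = 529.00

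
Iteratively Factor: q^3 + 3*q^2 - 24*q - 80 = (q - 5)*(q^2 + 8*q + 16) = (q - 5)*(q + 4)*(q + 4)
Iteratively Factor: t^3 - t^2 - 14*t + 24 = (t + 4)*(t^2 - 5*t + 6) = (t - 2)*(t + 4)*(t - 3)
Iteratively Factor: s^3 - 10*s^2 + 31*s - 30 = (s - 5)*(s^2 - 5*s + 6) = (s - 5)*(s - 2)*(s - 3)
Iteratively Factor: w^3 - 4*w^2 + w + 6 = (w + 1)*(w^2 - 5*w + 6) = (w - 3)*(w + 1)*(w - 2)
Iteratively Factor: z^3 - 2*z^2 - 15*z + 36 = (z - 3)*(z^2 + z - 12) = (z - 3)^2*(z + 4)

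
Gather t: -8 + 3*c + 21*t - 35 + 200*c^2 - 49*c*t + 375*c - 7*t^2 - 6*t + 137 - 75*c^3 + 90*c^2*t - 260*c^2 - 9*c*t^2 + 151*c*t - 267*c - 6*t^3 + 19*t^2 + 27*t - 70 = -75*c^3 - 60*c^2 + 111*c - 6*t^3 + t^2*(12 - 9*c) + t*(90*c^2 + 102*c + 42) + 24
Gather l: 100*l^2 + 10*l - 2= 100*l^2 + 10*l - 2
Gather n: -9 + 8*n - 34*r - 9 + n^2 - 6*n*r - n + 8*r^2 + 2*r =n^2 + n*(7 - 6*r) + 8*r^2 - 32*r - 18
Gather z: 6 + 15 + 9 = 30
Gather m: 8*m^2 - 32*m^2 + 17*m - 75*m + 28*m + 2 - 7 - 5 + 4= -24*m^2 - 30*m - 6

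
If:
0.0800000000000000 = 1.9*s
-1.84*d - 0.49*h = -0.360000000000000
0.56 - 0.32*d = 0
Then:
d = 1.75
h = -5.84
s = 0.04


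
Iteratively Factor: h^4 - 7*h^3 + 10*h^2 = (h)*(h^3 - 7*h^2 + 10*h) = h*(h - 2)*(h^2 - 5*h) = h^2*(h - 2)*(h - 5)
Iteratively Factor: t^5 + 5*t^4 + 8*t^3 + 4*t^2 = (t)*(t^4 + 5*t^3 + 8*t^2 + 4*t) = t*(t + 1)*(t^3 + 4*t^2 + 4*t) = t^2*(t + 1)*(t^2 + 4*t + 4) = t^2*(t + 1)*(t + 2)*(t + 2)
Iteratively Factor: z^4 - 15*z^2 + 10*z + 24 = (z - 2)*(z^3 + 2*z^2 - 11*z - 12) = (z - 2)*(z + 1)*(z^2 + z - 12) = (z - 3)*(z - 2)*(z + 1)*(z + 4)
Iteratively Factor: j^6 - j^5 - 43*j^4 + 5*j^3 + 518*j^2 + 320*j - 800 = (j + 4)*(j^5 - 5*j^4 - 23*j^3 + 97*j^2 + 130*j - 200) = (j - 5)*(j + 4)*(j^4 - 23*j^2 - 18*j + 40) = (j - 5)*(j + 4)^2*(j^3 - 4*j^2 - 7*j + 10) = (j - 5)*(j + 2)*(j + 4)^2*(j^2 - 6*j + 5) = (j - 5)^2*(j + 2)*(j + 4)^2*(j - 1)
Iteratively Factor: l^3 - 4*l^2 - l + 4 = (l + 1)*(l^2 - 5*l + 4) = (l - 4)*(l + 1)*(l - 1)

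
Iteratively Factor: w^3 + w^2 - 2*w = (w - 1)*(w^2 + 2*w) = (w - 1)*(w + 2)*(w)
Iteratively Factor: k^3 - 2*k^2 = (k - 2)*(k^2) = k*(k - 2)*(k)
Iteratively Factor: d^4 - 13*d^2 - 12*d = (d + 1)*(d^3 - d^2 - 12*d) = (d - 4)*(d + 1)*(d^2 + 3*d) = (d - 4)*(d + 1)*(d + 3)*(d)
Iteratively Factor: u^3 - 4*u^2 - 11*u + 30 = (u - 2)*(u^2 - 2*u - 15) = (u - 5)*(u - 2)*(u + 3)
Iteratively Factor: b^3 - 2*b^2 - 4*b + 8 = (b + 2)*(b^2 - 4*b + 4) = (b - 2)*(b + 2)*(b - 2)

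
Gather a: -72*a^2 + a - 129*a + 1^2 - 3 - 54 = -72*a^2 - 128*a - 56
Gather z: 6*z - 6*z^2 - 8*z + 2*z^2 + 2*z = -4*z^2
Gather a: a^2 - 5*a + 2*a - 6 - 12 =a^2 - 3*a - 18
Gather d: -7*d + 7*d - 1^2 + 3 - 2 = 0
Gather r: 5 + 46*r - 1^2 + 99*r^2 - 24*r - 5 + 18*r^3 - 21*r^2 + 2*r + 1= 18*r^3 + 78*r^2 + 24*r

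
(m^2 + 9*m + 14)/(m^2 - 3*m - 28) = (m^2 + 9*m + 14)/(m^2 - 3*m - 28)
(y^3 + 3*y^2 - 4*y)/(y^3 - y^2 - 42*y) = (-y^2 - 3*y + 4)/(-y^2 + y + 42)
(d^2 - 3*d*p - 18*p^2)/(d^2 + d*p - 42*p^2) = (d + 3*p)/(d + 7*p)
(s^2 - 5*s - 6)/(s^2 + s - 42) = (s + 1)/(s + 7)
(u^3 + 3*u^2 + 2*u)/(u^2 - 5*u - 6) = u*(u + 2)/(u - 6)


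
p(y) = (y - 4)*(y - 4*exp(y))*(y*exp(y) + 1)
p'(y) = (1 - 4*exp(y))*(y - 4)*(y*exp(y) + 1) + (y - 4)*(y - 4*exp(y))*(y*exp(y) + exp(y)) + (y - 4*exp(y))*(y*exp(y) + 1) = (y - 4)*(y + 1)*(y - 4*exp(y))*exp(y) - (y - 4)*(y*exp(y) + 1)*(4*exp(y) - 1) + (y - 4*exp(y))*(y*exp(y) + 1)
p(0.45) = 35.26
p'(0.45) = 69.01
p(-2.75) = 16.72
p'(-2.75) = -8.89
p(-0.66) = 8.37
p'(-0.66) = 3.71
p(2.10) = 1053.96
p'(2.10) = 2007.30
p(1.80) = 585.87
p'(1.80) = 1175.19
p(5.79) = -4415952.13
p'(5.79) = -12075111.83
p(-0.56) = 8.82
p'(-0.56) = 5.31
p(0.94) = 96.94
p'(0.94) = 205.97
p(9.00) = -11815674712.41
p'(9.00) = -27310074244.80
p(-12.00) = 191.99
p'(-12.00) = -28.01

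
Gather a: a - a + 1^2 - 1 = 0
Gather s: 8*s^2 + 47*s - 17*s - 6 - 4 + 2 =8*s^2 + 30*s - 8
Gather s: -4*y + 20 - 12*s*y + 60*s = s*(60 - 12*y) - 4*y + 20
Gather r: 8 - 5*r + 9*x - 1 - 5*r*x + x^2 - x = r*(-5*x - 5) + x^2 + 8*x + 7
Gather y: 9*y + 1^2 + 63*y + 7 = 72*y + 8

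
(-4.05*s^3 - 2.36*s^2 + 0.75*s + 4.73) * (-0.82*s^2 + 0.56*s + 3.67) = 3.321*s^5 - 0.3328*s^4 - 16.8001*s^3 - 12.1198*s^2 + 5.4013*s + 17.3591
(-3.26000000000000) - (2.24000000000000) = -5.50000000000000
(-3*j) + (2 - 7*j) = 2 - 10*j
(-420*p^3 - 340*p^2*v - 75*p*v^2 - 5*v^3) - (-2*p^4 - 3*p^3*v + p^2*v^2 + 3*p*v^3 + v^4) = 2*p^4 + 3*p^3*v - 420*p^3 - p^2*v^2 - 340*p^2*v - 3*p*v^3 - 75*p*v^2 - v^4 - 5*v^3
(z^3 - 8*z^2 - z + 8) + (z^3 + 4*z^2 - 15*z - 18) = 2*z^3 - 4*z^2 - 16*z - 10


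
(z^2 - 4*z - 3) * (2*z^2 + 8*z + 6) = 2*z^4 - 32*z^2 - 48*z - 18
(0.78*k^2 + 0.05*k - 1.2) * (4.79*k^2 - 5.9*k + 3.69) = 3.7362*k^4 - 4.3625*k^3 - 3.1648*k^2 + 7.2645*k - 4.428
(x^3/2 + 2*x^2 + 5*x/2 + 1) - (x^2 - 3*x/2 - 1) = x^3/2 + x^2 + 4*x + 2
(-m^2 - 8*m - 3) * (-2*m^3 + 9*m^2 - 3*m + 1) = 2*m^5 + 7*m^4 - 63*m^3 - 4*m^2 + m - 3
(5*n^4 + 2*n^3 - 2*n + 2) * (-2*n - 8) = -10*n^5 - 44*n^4 - 16*n^3 + 4*n^2 + 12*n - 16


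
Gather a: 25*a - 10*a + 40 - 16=15*a + 24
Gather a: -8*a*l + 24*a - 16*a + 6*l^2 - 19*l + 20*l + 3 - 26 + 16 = a*(8 - 8*l) + 6*l^2 + l - 7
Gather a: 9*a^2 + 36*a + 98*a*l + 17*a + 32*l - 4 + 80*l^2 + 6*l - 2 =9*a^2 + a*(98*l + 53) + 80*l^2 + 38*l - 6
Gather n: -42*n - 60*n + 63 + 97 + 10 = 170 - 102*n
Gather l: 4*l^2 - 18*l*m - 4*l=4*l^2 + l*(-18*m - 4)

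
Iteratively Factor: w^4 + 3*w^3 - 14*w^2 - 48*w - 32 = (w + 2)*(w^3 + w^2 - 16*w - 16) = (w + 2)*(w + 4)*(w^2 - 3*w - 4) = (w + 1)*(w + 2)*(w + 4)*(w - 4)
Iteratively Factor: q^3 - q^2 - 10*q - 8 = (q + 1)*(q^2 - 2*q - 8) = (q + 1)*(q + 2)*(q - 4)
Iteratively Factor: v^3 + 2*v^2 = (v + 2)*(v^2) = v*(v + 2)*(v)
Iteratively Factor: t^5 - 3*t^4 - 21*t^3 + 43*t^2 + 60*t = (t - 3)*(t^4 - 21*t^2 - 20*t) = (t - 3)*(t + 1)*(t^3 - t^2 - 20*t) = t*(t - 3)*(t + 1)*(t^2 - t - 20) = t*(t - 3)*(t + 1)*(t + 4)*(t - 5)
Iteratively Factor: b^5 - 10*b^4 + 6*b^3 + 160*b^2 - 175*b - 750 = (b - 5)*(b^4 - 5*b^3 - 19*b^2 + 65*b + 150) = (b - 5)^2*(b^3 - 19*b - 30) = (b - 5)^2*(b + 2)*(b^2 - 2*b - 15) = (b - 5)^3*(b + 2)*(b + 3)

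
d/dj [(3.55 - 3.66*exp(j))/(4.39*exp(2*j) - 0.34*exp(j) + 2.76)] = (16.0674*exp(2*j) - 31.169*exp(j) - 8.8946)*exp(j)/(19.2721*exp(4*j) - 2.9852*exp(3*j) + 24.3484*exp(2*j) - 1.8768*exp(j) + 7.6176)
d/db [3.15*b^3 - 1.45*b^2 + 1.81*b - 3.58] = 9.45*b^2 - 2.9*b + 1.81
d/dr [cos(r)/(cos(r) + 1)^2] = (cos(r) - 1)*sin(r)/(cos(r) + 1)^3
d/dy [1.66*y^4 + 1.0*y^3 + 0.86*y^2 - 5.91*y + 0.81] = 6.64*y^3 + 3.0*y^2 + 1.72*y - 5.91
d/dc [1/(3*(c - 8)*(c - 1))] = (9 - 2*c)/(3*(c^4 - 18*c^3 + 97*c^2 - 144*c + 64))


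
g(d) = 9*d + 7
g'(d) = 9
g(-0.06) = 6.46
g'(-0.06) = 9.00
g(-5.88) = -45.92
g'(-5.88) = 9.00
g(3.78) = 41.02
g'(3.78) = 9.00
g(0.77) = 13.93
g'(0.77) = 9.00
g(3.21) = 35.89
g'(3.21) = 9.00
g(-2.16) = -12.44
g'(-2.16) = 9.00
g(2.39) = 28.51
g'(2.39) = 9.00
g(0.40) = 10.60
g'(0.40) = 9.00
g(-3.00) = -20.00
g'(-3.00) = 9.00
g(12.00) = 115.00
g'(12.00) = 9.00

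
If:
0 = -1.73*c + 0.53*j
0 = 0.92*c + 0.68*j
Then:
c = 0.00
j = 0.00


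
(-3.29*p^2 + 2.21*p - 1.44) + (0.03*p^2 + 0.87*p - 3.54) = -3.26*p^2 + 3.08*p - 4.98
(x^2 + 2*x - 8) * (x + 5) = x^3 + 7*x^2 + 2*x - 40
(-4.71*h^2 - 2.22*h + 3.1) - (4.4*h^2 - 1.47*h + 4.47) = -9.11*h^2 - 0.75*h - 1.37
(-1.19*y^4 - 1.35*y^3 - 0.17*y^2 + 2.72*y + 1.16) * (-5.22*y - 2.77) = 6.2118*y^5 + 10.3433*y^4 + 4.6269*y^3 - 13.7275*y^2 - 13.5896*y - 3.2132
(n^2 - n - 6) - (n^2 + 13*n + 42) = -14*n - 48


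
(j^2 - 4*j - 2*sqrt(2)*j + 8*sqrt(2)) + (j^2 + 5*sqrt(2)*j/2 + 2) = 2*j^2 - 4*j + sqrt(2)*j/2 + 2 + 8*sqrt(2)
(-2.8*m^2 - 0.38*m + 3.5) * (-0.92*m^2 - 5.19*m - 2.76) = 2.576*m^4 + 14.8816*m^3 + 6.4802*m^2 - 17.1162*m - 9.66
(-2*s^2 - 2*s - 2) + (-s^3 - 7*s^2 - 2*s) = -s^3 - 9*s^2 - 4*s - 2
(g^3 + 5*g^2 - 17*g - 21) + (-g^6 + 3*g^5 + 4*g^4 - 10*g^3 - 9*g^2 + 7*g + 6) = -g^6 + 3*g^5 + 4*g^4 - 9*g^3 - 4*g^2 - 10*g - 15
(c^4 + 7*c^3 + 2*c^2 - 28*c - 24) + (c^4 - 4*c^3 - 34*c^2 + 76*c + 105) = 2*c^4 + 3*c^3 - 32*c^2 + 48*c + 81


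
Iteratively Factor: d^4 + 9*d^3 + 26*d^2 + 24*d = (d + 3)*(d^3 + 6*d^2 + 8*d) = d*(d + 3)*(d^2 + 6*d + 8) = d*(d + 3)*(d + 4)*(d + 2)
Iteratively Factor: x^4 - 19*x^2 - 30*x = (x + 3)*(x^3 - 3*x^2 - 10*x) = (x - 5)*(x + 3)*(x^2 + 2*x) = x*(x - 5)*(x + 3)*(x + 2)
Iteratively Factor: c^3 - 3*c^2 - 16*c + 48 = (c - 4)*(c^2 + c - 12) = (c - 4)*(c + 4)*(c - 3)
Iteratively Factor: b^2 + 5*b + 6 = (b + 2)*(b + 3)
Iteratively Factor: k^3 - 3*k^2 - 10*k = (k)*(k^2 - 3*k - 10) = k*(k + 2)*(k - 5)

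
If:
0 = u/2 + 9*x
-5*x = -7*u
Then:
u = 0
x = 0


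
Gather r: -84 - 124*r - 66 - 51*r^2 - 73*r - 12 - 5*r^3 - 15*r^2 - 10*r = -5*r^3 - 66*r^2 - 207*r - 162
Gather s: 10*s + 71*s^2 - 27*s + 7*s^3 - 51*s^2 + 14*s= 7*s^3 + 20*s^2 - 3*s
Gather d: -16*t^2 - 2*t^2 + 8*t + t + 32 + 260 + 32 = -18*t^2 + 9*t + 324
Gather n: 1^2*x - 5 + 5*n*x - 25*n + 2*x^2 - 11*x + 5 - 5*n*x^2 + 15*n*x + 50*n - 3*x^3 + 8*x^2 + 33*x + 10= n*(-5*x^2 + 20*x + 25) - 3*x^3 + 10*x^2 + 23*x + 10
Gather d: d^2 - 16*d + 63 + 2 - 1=d^2 - 16*d + 64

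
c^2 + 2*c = c*(c + 2)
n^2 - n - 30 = (n - 6)*(n + 5)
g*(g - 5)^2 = g^3 - 10*g^2 + 25*g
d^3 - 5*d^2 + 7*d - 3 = (d - 3)*(d - 1)^2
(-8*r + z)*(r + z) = -8*r^2 - 7*r*z + z^2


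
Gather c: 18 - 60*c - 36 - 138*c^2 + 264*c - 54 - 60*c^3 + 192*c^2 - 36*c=-60*c^3 + 54*c^2 + 168*c - 72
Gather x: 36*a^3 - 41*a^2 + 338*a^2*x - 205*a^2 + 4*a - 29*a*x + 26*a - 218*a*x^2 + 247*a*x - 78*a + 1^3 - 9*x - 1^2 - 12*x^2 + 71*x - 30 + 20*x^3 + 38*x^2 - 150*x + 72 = 36*a^3 - 246*a^2 - 48*a + 20*x^3 + x^2*(26 - 218*a) + x*(338*a^2 + 218*a - 88) + 42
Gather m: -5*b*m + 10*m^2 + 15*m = 10*m^2 + m*(15 - 5*b)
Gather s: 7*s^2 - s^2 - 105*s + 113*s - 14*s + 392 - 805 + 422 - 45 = 6*s^2 - 6*s - 36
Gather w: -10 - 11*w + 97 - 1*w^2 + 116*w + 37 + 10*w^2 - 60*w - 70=9*w^2 + 45*w + 54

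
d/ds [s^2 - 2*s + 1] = 2*s - 2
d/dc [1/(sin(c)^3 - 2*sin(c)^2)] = (4 - 3*sin(c))*cos(c)/((sin(c) - 2)^2*sin(c)^3)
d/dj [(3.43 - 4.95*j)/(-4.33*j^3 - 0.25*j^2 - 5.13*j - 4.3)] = (-42.867*j^3 + 43.3182*j^2 + 1.715*j + 38.8809)/(18.7489*j^6 + 2.165*j^5 + 44.4883*j^4 + 39.803*j^3 + 28.4669*j^2 + 44.118*j + 18.49)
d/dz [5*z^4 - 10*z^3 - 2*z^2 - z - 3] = 20*z^3 - 30*z^2 - 4*z - 1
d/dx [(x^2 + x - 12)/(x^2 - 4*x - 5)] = (-5*x^2 + 14*x - 53)/(x^4 - 8*x^3 + 6*x^2 + 40*x + 25)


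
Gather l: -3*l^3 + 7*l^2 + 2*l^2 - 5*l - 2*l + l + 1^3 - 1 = -3*l^3 + 9*l^2 - 6*l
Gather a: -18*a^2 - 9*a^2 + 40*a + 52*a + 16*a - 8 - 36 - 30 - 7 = -27*a^2 + 108*a - 81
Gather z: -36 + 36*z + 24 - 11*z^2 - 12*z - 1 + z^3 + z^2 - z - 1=z^3 - 10*z^2 + 23*z - 14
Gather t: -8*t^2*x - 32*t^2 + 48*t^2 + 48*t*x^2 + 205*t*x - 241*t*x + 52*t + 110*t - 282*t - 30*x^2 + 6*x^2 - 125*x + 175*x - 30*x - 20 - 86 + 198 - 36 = t^2*(16 - 8*x) + t*(48*x^2 - 36*x - 120) - 24*x^2 + 20*x + 56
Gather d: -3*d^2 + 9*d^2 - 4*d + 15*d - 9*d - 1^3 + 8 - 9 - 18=6*d^2 + 2*d - 20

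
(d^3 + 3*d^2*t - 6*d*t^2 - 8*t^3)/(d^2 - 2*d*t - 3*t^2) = (-d^2 - 2*d*t + 8*t^2)/(-d + 3*t)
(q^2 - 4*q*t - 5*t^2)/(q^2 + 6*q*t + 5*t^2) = (q - 5*t)/(q + 5*t)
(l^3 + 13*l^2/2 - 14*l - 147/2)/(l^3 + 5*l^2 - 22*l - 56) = (2*l^2 - l - 21)/(2*(l^2 - 2*l - 8))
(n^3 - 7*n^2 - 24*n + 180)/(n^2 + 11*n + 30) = (n^2 - 12*n + 36)/(n + 6)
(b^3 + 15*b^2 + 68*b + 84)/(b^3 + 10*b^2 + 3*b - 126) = (b + 2)/(b - 3)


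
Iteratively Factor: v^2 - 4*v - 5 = (v + 1)*(v - 5)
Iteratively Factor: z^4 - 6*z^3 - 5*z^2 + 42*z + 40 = (z + 1)*(z^3 - 7*z^2 + 2*z + 40) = (z - 4)*(z + 1)*(z^2 - 3*z - 10) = (z - 4)*(z + 1)*(z + 2)*(z - 5)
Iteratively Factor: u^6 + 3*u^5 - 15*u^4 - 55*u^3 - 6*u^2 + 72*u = (u)*(u^5 + 3*u^4 - 15*u^3 - 55*u^2 - 6*u + 72) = u*(u + 3)*(u^4 - 15*u^2 - 10*u + 24) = u*(u + 3)^2*(u^3 - 3*u^2 - 6*u + 8) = u*(u + 2)*(u + 3)^2*(u^2 - 5*u + 4) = u*(u - 4)*(u + 2)*(u + 3)^2*(u - 1)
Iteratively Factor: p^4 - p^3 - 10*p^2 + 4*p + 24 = (p - 2)*(p^3 + p^2 - 8*p - 12) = (p - 2)*(p + 2)*(p^2 - p - 6) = (p - 3)*(p - 2)*(p + 2)*(p + 2)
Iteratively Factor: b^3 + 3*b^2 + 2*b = (b + 1)*(b^2 + 2*b) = (b + 1)*(b + 2)*(b)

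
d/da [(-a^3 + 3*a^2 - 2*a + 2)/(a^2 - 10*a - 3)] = (-a^4 + 20*a^3 - 19*a^2 - 22*a + 26)/(a^4 - 20*a^3 + 94*a^2 + 60*a + 9)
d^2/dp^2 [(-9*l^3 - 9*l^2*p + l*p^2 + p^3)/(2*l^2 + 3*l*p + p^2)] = -10*l^2/(8*l^3 + 12*l^2*p + 6*l*p^2 + p^3)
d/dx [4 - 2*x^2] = -4*x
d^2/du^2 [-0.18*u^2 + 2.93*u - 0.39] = -0.360000000000000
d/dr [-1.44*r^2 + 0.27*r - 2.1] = 0.27 - 2.88*r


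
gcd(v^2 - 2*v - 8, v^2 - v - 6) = v + 2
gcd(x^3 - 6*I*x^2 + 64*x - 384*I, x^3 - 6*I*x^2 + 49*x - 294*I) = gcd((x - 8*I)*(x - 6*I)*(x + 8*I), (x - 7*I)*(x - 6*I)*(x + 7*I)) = x - 6*I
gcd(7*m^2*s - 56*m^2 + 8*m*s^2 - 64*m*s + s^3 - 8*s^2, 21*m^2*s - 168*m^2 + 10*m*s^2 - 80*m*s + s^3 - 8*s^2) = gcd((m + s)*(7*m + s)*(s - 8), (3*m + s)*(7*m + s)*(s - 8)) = 7*m*s - 56*m + s^2 - 8*s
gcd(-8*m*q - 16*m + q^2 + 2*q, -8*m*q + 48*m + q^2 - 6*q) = -8*m + q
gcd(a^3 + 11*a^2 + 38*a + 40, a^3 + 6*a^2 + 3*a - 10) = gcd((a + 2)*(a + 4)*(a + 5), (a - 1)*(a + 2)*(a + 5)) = a^2 + 7*a + 10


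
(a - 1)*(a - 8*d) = a^2 - 8*a*d - a + 8*d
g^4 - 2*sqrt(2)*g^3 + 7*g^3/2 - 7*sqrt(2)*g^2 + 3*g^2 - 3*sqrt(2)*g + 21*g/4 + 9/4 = (g + 1/2)*(g + 3)*(g - 3*sqrt(2)/2)*(g - sqrt(2)/2)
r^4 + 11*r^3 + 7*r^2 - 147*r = r*(r - 3)*(r + 7)^2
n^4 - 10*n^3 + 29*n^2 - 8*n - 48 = (n - 4)^2*(n - 3)*(n + 1)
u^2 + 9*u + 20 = (u + 4)*(u + 5)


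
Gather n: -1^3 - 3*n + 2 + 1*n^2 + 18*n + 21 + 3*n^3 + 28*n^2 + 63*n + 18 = 3*n^3 + 29*n^2 + 78*n + 40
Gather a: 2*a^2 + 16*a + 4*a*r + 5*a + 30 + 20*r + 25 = 2*a^2 + a*(4*r + 21) + 20*r + 55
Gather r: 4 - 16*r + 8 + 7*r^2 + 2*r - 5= 7*r^2 - 14*r + 7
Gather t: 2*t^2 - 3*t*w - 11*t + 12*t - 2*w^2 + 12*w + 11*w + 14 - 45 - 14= 2*t^2 + t*(1 - 3*w) - 2*w^2 + 23*w - 45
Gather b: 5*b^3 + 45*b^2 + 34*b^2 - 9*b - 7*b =5*b^3 + 79*b^2 - 16*b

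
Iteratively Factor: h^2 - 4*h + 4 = (h - 2)*(h - 2)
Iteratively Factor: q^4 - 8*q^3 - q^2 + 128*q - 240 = (q - 4)*(q^3 - 4*q^2 - 17*q + 60) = (q - 4)*(q - 3)*(q^2 - q - 20) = (q - 4)*(q - 3)*(q + 4)*(q - 5)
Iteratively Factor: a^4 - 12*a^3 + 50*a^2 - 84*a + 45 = (a - 5)*(a^3 - 7*a^2 + 15*a - 9) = (a - 5)*(a - 1)*(a^2 - 6*a + 9) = (a - 5)*(a - 3)*(a - 1)*(a - 3)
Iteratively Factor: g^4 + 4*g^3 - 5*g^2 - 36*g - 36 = (g + 3)*(g^3 + g^2 - 8*g - 12) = (g - 3)*(g + 3)*(g^2 + 4*g + 4) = (g - 3)*(g + 2)*(g + 3)*(g + 2)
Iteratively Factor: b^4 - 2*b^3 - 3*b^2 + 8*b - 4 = (b + 2)*(b^3 - 4*b^2 + 5*b - 2) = (b - 2)*(b + 2)*(b^2 - 2*b + 1) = (b - 2)*(b - 1)*(b + 2)*(b - 1)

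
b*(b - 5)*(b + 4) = b^3 - b^2 - 20*b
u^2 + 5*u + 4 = (u + 1)*(u + 4)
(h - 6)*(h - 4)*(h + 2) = h^3 - 8*h^2 + 4*h + 48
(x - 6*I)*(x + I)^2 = x^3 - 4*I*x^2 + 11*x + 6*I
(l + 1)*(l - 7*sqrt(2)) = l^2 - 7*sqrt(2)*l + l - 7*sqrt(2)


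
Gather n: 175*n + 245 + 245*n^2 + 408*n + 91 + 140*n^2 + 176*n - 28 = 385*n^2 + 759*n + 308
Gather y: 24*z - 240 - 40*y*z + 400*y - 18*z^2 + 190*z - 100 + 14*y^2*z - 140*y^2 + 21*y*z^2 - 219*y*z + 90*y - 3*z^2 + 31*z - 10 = y^2*(14*z - 140) + y*(21*z^2 - 259*z + 490) - 21*z^2 + 245*z - 350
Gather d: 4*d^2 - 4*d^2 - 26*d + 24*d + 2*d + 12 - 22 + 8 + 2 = 0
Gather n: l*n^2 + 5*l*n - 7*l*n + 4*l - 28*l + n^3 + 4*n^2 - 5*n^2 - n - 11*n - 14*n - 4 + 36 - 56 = -24*l + n^3 + n^2*(l - 1) + n*(-2*l - 26) - 24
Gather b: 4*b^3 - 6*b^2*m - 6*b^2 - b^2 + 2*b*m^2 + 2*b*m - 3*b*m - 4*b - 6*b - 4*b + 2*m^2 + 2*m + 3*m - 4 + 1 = 4*b^3 + b^2*(-6*m - 7) + b*(2*m^2 - m - 14) + 2*m^2 + 5*m - 3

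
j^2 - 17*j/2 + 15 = (j - 6)*(j - 5/2)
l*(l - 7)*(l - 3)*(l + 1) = l^4 - 9*l^3 + 11*l^2 + 21*l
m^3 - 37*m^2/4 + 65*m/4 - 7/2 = (m - 7)*(m - 2)*(m - 1/4)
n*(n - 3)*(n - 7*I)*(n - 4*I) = n^4 - 3*n^3 - 11*I*n^3 - 28*n^2 + 33*I*n^2 + 84*n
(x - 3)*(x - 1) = x^2 - 4*x + 3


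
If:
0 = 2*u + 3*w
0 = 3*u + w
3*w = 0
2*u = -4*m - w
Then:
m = 0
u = 0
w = 0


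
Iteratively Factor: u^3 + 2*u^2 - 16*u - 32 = (u + 4)*(u^2 - 2*u - 8) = (u + 2)*(u + 4)*(u - 4)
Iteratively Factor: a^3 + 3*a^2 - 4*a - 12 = (a + 3)*(a^2 - 4) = (a - 2)*(a + 3)*(a + 2)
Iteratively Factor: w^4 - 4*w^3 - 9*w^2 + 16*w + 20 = (w + 1)*(w^3 - 5*w^2 - 4*w + 20) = (w + 1)*(w + 2)*(w^2 - 7*w + 10) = (w - 2)*(w + 1)*(w + 2)*(w - 5)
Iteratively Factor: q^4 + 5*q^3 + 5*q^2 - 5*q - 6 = (q + 2)*(q^3 + 3*q^2 - q - 3) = (q + 1)*(q + 2)*(q^2 + 2*q - 3) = (q - 1)*(q + 1)*(q + 2)*(q + 3)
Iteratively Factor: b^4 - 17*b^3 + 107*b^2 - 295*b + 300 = (b - 4)*(b^3 - 13*b^2 + 55*b - 75) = (b - 4)*(b - 3)*(b^2 - 10*b + 25) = (b - 5)*(b - 4)*(b - 3)*(b - 5)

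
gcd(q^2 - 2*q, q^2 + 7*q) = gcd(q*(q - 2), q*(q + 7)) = q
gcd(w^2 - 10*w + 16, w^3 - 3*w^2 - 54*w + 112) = w^2 - 10*w + 16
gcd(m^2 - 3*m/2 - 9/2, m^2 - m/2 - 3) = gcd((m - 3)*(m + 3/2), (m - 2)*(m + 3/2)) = m + 3/2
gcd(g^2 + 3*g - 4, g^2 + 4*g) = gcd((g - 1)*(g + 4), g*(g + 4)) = g + 4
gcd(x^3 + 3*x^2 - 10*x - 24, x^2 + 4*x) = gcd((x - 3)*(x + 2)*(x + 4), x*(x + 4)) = x + 4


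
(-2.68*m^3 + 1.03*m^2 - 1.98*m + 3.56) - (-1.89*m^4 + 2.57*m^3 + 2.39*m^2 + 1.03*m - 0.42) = 1.89*m^4 - 5.25*m^3 - 1.36*m^2 - 3.01*m + 3.98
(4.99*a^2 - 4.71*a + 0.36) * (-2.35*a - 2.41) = -11.7265*a^3 - 0.957400000000002*a^2 + 10.5051*a - 0.8676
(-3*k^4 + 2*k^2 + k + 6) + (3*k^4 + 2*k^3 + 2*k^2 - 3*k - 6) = 2*k^3 + 4*k^2 - 2*k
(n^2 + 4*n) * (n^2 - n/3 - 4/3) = n^4 + 11*n^3/3 - 8*n^2/3 - 16*n/3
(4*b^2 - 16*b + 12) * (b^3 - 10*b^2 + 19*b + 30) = 4*b^5 - 56*b^4 + 248*b^3 - 304*b^2 - 252*b + 360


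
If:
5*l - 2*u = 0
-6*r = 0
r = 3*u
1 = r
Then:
No Solution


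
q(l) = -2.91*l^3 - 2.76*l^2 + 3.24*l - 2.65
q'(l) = -8.73*l^2 - 5.52*l + 3.24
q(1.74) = -20.70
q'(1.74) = -32.80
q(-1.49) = -3.98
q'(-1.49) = -7.92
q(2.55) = -60.59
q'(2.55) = -67.60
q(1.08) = -6.04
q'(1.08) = -12.90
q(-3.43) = 71.19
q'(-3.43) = -80.53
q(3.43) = -141.44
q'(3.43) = -118.40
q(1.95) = -28.40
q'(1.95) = -40.72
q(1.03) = -5.42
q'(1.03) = -11.71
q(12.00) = -5389.69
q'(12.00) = -1320.12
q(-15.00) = 9149.00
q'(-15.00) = -1878.21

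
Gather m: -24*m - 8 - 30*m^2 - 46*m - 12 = -30*m^2 - 70*m - 20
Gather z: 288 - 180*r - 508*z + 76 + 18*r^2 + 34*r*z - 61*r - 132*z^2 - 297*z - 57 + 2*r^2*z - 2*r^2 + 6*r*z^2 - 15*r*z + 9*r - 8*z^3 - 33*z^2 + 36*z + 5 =16*r^2 - 232*r - 8*z^3 + z^2*(6*r - 165) + z*(2*r^2 + 19*r - 769) + 312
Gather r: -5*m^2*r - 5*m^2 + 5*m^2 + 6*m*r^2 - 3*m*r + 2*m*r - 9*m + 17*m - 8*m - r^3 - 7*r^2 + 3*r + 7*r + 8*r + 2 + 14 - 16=-r^3 + r^2*(6*m - 7) + r*(-5*m^2 - m + 18)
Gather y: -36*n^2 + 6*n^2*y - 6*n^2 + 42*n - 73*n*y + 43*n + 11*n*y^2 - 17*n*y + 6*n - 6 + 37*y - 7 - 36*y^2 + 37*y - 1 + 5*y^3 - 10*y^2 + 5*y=-42*n^2 + 91*n + 5*y^3 + y^2*(11*n - 46) + y*(6*n^2 - 90*n + 79) - 14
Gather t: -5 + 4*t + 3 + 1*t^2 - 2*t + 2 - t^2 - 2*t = 0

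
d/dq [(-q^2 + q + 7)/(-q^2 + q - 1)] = 8*(2*q - 1)/(q^2 - q + 1)^2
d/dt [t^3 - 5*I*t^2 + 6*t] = 3*t^2 - 10*I*t + 6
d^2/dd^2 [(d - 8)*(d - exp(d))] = -d*exp(d) + 6*exp(d) + 2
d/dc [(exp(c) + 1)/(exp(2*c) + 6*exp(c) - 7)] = (-2*(exp(c) + 1)*(exp(c) + 3) + exp(2*c) + 6*exp(c) - 7)*exp(c)/(exp(2*c) + 6*exp(c) - 7)^2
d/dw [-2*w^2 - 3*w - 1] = -4*w - 3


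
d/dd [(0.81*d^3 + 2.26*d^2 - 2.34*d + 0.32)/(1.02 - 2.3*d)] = (-3.726*d^3 - 2.7194*d^2 + 4.6104*d - 1.6508)/(5.29*d^2 - 4.692*d + 1.0404)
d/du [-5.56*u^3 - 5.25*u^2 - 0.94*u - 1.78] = -16.68*u^2 - 10.5*u - 0.94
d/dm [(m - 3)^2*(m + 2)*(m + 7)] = 4*m^3 + 9*m^2 - 62*m - 3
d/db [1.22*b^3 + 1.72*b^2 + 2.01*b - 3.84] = 3.66*b^2 + 3.44*b + 2.01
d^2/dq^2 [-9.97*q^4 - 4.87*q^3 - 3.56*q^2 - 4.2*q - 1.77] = -119.64*q^2 - 29.22*q - 7.12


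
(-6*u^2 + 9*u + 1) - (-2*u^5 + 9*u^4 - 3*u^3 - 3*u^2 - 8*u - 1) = 2*u^5 - 9*u^4 + 3*u^3 - 3*u^2 + 17*u + 2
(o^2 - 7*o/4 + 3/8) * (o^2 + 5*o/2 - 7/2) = o^4 + 3*o^3/4 - 15*o^2/2 + 113*o/16 - 21/16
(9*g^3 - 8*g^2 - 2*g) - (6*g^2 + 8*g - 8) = 9*g^3 - 14*g^2 - 10*g + 8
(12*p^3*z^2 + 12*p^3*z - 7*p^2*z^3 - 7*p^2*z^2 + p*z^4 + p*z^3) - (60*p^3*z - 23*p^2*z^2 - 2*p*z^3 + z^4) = 12*p^3*z^2 - 48*p^3*z - 7*p^2*z^3 + 16*p^2*z^2 + p*z^4 + 3*p*z^3 - z^4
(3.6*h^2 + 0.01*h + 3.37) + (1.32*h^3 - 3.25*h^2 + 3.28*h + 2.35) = 1.32*h^3 + 0.35*h^2 + 3.29*h + 5.72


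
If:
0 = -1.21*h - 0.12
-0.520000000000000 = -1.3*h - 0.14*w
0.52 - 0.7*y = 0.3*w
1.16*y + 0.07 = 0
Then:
No Solution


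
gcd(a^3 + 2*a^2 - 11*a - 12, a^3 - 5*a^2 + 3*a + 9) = a^2 - 2*a - 3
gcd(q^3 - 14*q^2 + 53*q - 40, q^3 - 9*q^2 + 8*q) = q^2 - 9*q + 8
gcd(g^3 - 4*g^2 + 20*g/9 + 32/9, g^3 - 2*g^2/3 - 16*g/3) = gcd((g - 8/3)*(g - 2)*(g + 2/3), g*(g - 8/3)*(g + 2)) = g - 8/3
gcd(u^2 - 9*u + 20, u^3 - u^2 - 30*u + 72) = u - 4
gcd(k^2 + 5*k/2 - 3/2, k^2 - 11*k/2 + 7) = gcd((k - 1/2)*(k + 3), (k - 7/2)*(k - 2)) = 1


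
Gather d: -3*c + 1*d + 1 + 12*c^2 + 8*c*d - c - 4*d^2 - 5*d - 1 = 12*c^2 - 4*c - 4*d^2 + d*(8*c - 4)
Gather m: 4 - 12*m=4 - 12*m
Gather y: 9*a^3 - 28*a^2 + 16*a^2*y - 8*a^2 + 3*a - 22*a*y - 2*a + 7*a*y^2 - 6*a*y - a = 9*a^3 - 36*a^2 + 7*a*y^2 + y*(16*a^2 - 28*a)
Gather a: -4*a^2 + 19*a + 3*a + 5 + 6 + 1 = -4*a^2 + 22*a + 12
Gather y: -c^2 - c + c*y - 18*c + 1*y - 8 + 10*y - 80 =-c^2 - 19*c + y*(c + 11) - 88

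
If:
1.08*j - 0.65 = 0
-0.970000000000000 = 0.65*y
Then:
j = 0.60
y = -1.49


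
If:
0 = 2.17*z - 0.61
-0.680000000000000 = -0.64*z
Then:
No Solution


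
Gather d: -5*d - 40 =-5*d - 40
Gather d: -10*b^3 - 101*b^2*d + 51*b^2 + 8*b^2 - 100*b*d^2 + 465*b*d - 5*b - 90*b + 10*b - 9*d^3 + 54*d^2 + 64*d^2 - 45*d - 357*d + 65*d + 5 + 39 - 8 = -10*b^3 + 59*b^2 - 85*b - 9*d^3 + d^2*(118 - 100*b) + d*(-101*b^2 + 465*b - 337) + 36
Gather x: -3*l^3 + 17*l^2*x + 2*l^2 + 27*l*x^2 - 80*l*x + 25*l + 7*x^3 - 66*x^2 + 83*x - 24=-3*l^3 + 2*l^2 + 25*l + 7*x^3 + x^2*(27*l - 66) + x*(17*l^2 - 80*l + 83) - 24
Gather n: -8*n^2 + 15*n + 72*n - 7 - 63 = -8*n^2 + 87*n - 70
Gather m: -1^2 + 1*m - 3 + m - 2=2*m - 6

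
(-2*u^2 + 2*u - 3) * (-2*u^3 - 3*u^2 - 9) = 4*u^5 + 2*u^4 + 27*u^2 - 18*u + 27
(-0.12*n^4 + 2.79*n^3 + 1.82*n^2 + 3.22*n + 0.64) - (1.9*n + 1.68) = -0.12*n^4 + 2.79*n^3 + 1.82*n^2 + 1.32*n - 1.04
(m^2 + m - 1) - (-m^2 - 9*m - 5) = 2*m^2 + 10*m + 4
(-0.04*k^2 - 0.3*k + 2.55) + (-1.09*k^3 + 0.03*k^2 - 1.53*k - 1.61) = -1.09*k^3 - 0.01*k^2 - 1.83*k + 0.94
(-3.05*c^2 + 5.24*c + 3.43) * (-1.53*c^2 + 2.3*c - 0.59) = 4.6665*c^4 - 15.0322*c^3 + 8.6036*c^2 + 4.7974*c - 2.0237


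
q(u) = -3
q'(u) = 0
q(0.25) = -3.00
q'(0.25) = 0.00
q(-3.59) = -3.00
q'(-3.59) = 0.00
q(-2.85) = -3.00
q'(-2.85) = 0.00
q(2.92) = -3.00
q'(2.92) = 0.00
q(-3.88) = -3.00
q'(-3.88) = 0.00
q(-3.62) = -3.00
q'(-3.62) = 0.00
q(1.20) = -3.00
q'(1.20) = 0.00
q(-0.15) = -3.00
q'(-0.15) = 0.00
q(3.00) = -3.00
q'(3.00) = 0.00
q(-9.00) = -3.00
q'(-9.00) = 0.00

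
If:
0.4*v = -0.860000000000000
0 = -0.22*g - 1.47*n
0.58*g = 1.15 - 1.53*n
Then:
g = 3.28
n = -0.49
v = -2.15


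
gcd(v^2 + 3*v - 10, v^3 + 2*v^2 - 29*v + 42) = v - 2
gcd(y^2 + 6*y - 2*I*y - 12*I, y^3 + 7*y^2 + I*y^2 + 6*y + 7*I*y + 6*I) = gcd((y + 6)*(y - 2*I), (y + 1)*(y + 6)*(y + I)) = y + 6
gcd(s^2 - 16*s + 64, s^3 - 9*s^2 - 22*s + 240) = s - 8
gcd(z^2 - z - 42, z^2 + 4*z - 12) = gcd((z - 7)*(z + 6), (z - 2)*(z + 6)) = z + 6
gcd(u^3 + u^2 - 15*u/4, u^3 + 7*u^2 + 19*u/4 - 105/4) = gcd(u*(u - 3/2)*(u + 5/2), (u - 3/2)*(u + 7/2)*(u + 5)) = u - 3/2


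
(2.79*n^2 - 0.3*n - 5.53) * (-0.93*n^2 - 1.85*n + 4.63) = -2.5947*n^4 - 4.8825*n^3 + 18.6156*n^2 + 8.8415*n - 25.6039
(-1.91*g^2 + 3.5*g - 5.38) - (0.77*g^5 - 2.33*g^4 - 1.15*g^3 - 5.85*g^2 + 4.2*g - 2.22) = -0.77*g^5 + 2.33*g^4 + 1.15*g^3 + 3.94*g^2 - 0.7*g - 3.16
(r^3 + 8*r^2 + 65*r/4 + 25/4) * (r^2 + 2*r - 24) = r^5 + 10*r^4 + 33*r^3/4 - 613*r^2/4 - 755*r/2 - 150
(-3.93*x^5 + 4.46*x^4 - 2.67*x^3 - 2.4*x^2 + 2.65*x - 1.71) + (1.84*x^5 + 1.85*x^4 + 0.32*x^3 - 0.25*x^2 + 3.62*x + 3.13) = -2.09*x^5 + 6.31*x^4 - 2.35*x^3 - 2.65*x^2 + 6.27*x + 1.42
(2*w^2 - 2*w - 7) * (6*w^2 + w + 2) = 12*w^4 - 10*w^3 - 40*w^2 - 11*w - 14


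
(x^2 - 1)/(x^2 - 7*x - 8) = (x - 1)/(x - 8)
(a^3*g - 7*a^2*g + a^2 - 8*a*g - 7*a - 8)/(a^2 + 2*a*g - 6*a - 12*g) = (a^3*g - 7*a^2*g + a^2 - 8*a*g - 7*a - 8)/(a^2 + 2*a*g - 6*a - 12*g)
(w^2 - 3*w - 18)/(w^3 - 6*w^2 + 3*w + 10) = (w^2 - 3*w - 18)/(w^3 - 6*w^2 + 3*w + 10)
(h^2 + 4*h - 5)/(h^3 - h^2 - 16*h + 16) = (h + 5)/(h^2 - 16)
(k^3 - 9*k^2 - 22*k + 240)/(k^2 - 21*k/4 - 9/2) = 4*(k^2 - 3*k - 40)/(4*k + 3)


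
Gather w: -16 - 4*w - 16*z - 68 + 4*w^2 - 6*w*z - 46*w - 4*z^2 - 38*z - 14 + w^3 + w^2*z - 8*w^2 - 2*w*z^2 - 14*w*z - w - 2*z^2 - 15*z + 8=w^3 + w^2*(z - 4) + w*(-2*z^2 - 20*z - 51) - 6*z^2 - 69*z - 90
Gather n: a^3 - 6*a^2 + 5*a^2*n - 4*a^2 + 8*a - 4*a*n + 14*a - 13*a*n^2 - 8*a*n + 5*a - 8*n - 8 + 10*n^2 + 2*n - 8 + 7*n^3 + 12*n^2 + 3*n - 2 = a^3 - 10*a^2 + 27*a + 7*n^3 + n^2*(22 - 13*a) + n*(5*a^2 - 12*a - 3) - 18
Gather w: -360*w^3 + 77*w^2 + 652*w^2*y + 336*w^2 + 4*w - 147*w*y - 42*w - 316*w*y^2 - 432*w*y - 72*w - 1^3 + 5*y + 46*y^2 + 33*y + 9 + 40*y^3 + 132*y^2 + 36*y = -360*w^3 + w^2*(652*y + 413) + w*(-316*y^2 - 579*y - 110) + 40*y^3 + 178*y^2 + 74*y + 8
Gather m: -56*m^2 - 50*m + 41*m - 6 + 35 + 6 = -56*m^2 - 9*m + 35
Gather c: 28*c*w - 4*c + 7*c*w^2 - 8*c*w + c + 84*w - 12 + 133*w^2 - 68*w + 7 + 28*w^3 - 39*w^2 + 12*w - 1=c*(7*w^2 + 20*w - 3) + 28*w^3 + 94*w^2 + 28*w - 6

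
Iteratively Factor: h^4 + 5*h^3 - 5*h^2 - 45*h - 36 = (h + 3)*(h^3 + 2*h^2 - 11*h - 12) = (h + 3)*(h + 4)*(h^2 - 2*h - 3) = (h + 1)*(h + 3)*(h + 4)*(h - 3)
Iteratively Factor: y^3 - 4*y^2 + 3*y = (y - 3)*(y^2 - y) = (y - 3)*(y - 1)*(y)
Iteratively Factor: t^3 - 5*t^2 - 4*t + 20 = (t - 5)*(t^2 - 4) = (t - 5)*(t - 2)*(t + 2)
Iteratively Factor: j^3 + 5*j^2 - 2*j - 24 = (j - 2)*(j^2 + 7*j + 12) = (j - 2)*(j + 3)*(j + 4)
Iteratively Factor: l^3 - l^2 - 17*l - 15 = (l + 1)*(l^2 - 2*l - 15) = (l + 1)*(l + 3)*(l - 5)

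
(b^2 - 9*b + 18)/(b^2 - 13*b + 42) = (b - 3)/(b - 7)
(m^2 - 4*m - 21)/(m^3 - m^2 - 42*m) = (m + 3)/(m*(m + 6))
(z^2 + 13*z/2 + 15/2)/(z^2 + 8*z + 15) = (z + 3/2)/(z + 3)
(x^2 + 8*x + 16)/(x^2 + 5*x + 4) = (x + 4)/(x + 1)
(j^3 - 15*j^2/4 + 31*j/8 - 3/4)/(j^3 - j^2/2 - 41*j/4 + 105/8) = (4*j^2 - 9*j + 2)/(4*j^2 + 4*j - 35)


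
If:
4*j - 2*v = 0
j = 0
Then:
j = 0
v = 0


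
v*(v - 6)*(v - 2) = v^3 - 8*v^2 + 12*v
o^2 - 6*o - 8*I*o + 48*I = (o - 6)*(o - 8*I)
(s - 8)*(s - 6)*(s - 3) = s^3 - 17*s^2 + 90*s - 144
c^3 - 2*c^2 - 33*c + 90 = (c - 5)*(c - 3)*(c + 6)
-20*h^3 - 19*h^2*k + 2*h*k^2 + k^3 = (-4*h + k)*(h + k)*(5*h + k)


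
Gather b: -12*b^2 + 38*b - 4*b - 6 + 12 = -12*b^2 + 34*b + 6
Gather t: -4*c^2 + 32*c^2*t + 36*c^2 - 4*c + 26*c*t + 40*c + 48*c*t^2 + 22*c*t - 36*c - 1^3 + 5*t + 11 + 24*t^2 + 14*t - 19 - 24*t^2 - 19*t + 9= 32*c^2 + 48*c*t^2 + t*(32*c^2 + 48*c)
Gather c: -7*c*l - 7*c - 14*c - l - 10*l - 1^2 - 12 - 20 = c*(-7*l - 21) - 11*l - 33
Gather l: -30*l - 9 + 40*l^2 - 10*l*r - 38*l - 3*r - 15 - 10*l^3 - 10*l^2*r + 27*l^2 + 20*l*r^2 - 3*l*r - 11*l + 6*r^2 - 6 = -10*l^3 + l^2*(67 - 10*r) + l*(20*r^2 - 13*r - 79) + 6*r^2 - 3*r - 30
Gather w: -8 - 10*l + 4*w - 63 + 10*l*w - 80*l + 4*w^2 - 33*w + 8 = -90*l + 4*w^2 + w*(10*l - 29) - 63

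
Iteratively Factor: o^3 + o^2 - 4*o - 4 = (o + 2)*(o^2 - o - 2) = (o + 1)*(o + 2)*(o - 2)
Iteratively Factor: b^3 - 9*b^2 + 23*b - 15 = (b - 1)*(b^2 - 8*b + 15) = (b - 3)*(b - 1)*(b - 5)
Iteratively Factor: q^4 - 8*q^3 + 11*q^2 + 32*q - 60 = (q + 2)*(q^3 - 10*q^2 + 31*q - 30) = (q - 5)*(q + 2)*(q^2 - 5*q + 6) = (q - 5)*(q - 3)*(q + 2)*(q - 2)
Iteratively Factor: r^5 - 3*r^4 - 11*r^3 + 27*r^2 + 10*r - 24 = (r - 1)*(r^4 - 2*r^3 - 13*r^2 + 14*r + 24) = (r - 2)*(r - 1)*(r^3 - 13*r - 12) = (r - 2)*(r - 1)*(r + 1)*(r^2 - r - 12) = (r - 4)*(r - 2)*(r - 1)*(r + 1)*(r + 3)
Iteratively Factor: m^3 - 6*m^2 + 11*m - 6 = (m - 1)*(m^2 - 5*m + 6) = (m - 3)*(m - 1)*(m - 2)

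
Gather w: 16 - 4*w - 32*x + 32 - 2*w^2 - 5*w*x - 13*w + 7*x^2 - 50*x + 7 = -2*w^2 + w*(-5*x - 17) + 7*x^2 - 82*x + 55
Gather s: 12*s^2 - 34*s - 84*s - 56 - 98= 12*s^2 - 118*s - 154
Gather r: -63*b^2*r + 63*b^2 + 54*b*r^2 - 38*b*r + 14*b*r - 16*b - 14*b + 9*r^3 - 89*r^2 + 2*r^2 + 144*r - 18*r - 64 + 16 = 63*b^2 - 30*b + 9*r^3 + r^2*(54*b - 87) + r*(-63*b^2 - 24*b + 126) - 48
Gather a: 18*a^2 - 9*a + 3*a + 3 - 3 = 18*a^2 - 6*a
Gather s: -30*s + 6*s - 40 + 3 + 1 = -24*s - 36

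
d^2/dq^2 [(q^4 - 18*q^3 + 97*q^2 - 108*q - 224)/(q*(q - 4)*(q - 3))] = 16*(q^3 + 21*q^2 - 63*q + 63)/(q^3*(q^3 - 9*q^2 + 27*q - 27))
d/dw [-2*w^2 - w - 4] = -4*w - 1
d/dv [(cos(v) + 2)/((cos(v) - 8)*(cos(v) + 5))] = (cos(v)^2 + 4*cos(v) + 34)*sin(v)/((cos(v) - 8)^2*(cos(v) + 5)^2)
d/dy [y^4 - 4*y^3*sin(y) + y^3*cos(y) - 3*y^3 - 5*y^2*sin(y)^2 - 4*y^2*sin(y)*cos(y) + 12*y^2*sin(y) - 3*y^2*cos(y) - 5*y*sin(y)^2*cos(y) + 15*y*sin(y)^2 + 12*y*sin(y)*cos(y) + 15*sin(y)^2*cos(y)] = -y^3*sin(y) - 4*y^3*cos(y) + 4*y^3 - 9*y^2*sin(y) - 5*y^2*sin(2*y) + 15*y^2*cos(y) - 4*y^2*cos(2*y) - 9*y^2 + 101*y*sin(y)/4 + 11*y*sin(2*y) - 15*y*sin(3*y)/4 - 6*y*cos(y) + 17*y*cos(2*y) - 5*y - 15*sin(y)/4 + 6*sin(2*y) + 45*sin(3*y)/4 - 5*cos(y)/4 - 15*cos(2*y)/2 + 5*cos(3*y)/4 + 15/2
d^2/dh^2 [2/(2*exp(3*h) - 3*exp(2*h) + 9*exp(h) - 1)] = 6*((-6*exp(2*h) + 4*exp(h) - 3)*(2*exp(3*h) - 3*exp(2*h) + 9*exp(h) - 1) + 6*(2*exp(2*h) - 2*exp(h) + 3)^2*exp(h))*exp(h)/(2*exp(3*h) - 3*exp(2*h) + 9*exp(h) - 1)^3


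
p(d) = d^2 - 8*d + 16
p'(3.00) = -2.00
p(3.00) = 1.00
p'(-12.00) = -32.00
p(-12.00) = 256.00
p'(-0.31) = -8.62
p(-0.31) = 18.58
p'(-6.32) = -20.64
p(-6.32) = 106.50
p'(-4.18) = -16.36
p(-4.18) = 66.91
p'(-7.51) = -23.02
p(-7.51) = 132.48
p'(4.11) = 0.22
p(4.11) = 0.01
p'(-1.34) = -10.68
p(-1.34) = 28.52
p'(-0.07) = -8.14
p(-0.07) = 16.56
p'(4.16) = 0.32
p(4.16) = 0.03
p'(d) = 2*d - 8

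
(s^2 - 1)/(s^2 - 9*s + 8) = (s + 1)/(s - 8)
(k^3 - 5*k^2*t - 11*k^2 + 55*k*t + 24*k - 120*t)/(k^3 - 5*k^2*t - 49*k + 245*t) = (k^2 - 11*k + 24)/(k^2 - 49)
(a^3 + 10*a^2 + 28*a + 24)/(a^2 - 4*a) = (a^3 + 10*a^2 + 28*a + 24)/(a*(a - 4))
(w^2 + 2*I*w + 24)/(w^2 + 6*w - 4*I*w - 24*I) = (w + 6*I)/(w + 6)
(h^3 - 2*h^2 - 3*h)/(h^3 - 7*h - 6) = h/(h + 2)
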